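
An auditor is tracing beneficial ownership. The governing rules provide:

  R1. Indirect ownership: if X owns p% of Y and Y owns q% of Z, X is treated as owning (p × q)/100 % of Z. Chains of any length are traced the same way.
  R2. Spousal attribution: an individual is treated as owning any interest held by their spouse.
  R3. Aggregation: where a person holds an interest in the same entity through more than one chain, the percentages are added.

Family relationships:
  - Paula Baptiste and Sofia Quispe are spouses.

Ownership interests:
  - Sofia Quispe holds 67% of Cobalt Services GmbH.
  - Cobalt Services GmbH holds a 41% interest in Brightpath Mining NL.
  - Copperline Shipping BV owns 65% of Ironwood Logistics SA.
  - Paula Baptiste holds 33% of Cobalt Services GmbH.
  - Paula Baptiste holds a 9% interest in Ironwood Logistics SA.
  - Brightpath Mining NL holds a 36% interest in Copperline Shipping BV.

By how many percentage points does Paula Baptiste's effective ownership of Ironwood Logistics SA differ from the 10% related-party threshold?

8.594

By spousal attribution (R2), Paula Baptiste is treated as also owning Sofia Quispe's interest in Cobalt Services GmbH, giving 33% + 67% = 100%.
Chain via Cobalt Services GmbH → Brightpath Mining NL → Copperline Shipping BV (R1): 100% × 41% × 36% × 65% = 9.594% of Ironwood Logistics SA.
Direct interest in Ironwood Logistics SA: 9%.
Aggregating (R3): 9.594% + 9% = 18.594%.
18.594% exceeds the 10% threshold by 8.594 percentage points.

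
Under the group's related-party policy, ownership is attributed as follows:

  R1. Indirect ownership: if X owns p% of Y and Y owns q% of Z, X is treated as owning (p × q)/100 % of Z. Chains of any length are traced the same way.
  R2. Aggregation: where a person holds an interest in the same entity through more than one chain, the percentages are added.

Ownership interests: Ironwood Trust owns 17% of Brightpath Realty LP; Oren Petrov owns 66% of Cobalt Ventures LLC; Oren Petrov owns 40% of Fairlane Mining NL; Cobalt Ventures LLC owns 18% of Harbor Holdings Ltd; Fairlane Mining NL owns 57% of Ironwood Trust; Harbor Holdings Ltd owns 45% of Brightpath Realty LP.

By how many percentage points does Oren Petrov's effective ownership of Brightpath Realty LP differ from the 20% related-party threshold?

Chain via Fairlane Mining NL → Ironwood Trust (R1): 40% × 57% × 17% = 3.876% of Brightpath Realty LP.
Chain via Cobalt Ventures LLC → Harbor Holdings Ltd (R1): 66% × 18% × 45% = 5.346% of Brightpath Realty LP.
Aggregating (R2): 3.876% + 5.346% = 9.222%.
9.222% falls short of the 20% threshold by 10.778 percentage points.

10.778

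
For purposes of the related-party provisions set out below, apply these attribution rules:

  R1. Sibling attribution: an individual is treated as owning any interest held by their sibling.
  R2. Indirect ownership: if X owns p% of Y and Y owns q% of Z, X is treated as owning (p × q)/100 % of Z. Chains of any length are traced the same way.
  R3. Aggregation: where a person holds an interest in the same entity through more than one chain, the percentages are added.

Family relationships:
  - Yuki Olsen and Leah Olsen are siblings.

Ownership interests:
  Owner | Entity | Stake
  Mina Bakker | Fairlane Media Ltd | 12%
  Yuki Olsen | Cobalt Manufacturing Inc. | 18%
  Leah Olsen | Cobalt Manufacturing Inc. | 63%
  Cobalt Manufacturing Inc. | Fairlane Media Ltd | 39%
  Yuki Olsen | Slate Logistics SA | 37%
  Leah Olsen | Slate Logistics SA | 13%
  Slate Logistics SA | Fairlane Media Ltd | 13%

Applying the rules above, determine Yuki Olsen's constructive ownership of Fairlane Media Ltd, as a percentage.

38.09%

By sibling attribution (R1), Yuki Olsen is treated as also owning Leah Olsen's interest in Slate Logistics SA, giving 37% + 13% = 50%.
By sibling attribution (R1), Yuki Olsen is treated as also owning Leah Olsen's interest in Cobalt Manufacturing Inc, giving 18% + 63% = 81%.
Chain via Slate Logistics SA (R2): 50% × 13% = 6.5% of Fairlane Media Ltd.
Chain via Cobalt Manufacturing Inc. (R2): 81% × 39% = 31.59% of Fairlane Media Ltd.
Aggregating (R3): 6.5% + 31.59% = 38.09%.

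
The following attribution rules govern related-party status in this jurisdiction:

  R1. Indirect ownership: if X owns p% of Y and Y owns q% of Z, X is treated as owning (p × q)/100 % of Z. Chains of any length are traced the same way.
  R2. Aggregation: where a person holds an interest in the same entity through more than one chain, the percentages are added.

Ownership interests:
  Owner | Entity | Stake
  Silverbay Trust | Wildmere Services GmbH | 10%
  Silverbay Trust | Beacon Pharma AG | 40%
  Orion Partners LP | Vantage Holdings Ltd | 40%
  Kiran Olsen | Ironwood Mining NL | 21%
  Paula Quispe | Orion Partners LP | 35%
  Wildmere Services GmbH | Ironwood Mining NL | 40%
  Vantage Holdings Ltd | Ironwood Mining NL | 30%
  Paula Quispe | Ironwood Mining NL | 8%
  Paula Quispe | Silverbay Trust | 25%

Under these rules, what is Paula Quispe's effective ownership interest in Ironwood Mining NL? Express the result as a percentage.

13.2%

Chain via Silverbay Trust → Wildmere Services GmbH (R1): 25% × 10% × 40% = 1% of Ironwood Mining NL.
Chain via Orion Partners LP → Vantage Holdings Ltd (R1): 35% × 40% × 30% = 4.2% of Ironwood Mining NL.
Direct interest in Ironwood Mining NL: 8%.
Aggregating (R2): 1% + 4.2% + 8% = 13.2%.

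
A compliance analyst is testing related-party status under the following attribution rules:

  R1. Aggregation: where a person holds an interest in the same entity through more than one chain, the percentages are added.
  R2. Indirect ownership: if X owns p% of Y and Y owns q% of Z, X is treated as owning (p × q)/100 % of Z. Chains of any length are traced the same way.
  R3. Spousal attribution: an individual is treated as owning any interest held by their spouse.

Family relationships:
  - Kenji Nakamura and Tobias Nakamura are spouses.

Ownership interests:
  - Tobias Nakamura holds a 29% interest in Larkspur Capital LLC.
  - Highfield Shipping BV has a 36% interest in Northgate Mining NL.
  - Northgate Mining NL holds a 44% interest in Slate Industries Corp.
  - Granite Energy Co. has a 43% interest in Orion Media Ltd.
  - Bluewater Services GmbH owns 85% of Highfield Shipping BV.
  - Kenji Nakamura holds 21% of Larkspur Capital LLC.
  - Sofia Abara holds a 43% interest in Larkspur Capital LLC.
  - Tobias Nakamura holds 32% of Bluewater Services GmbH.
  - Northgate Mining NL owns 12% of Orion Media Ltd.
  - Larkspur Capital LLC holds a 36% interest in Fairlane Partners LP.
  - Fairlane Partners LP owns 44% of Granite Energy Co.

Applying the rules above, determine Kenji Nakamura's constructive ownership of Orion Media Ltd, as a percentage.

By spousal attribution (R3), Kenji Nakamura is treated as also owning Tobias Nakamura's interest in Larkspur Capital LLC, giving 21% + 29% = 50%.
By spousal attribution (R3), Kenji Nakamura is treated as owning Tobias Nakamura's 32% interest in Bluewater Services GmbH.
Chain via Larkspur Capital LLC → Fairlane Partners LP → Granite Energy Co. (R2): 50% × 36% × 44% × 43% = 3.4056% of Orion Media Ltd.
Chain via Bluewater Services GmbH → Highfield Shipping BV → Northgate Mining NL (R2): 32% × 85% × 36% × 12% = 1.17504% of Orion Media Ltd.
Aggregating (R1): 3.4056% + 1.17504% = 4.58064%.

4.58064%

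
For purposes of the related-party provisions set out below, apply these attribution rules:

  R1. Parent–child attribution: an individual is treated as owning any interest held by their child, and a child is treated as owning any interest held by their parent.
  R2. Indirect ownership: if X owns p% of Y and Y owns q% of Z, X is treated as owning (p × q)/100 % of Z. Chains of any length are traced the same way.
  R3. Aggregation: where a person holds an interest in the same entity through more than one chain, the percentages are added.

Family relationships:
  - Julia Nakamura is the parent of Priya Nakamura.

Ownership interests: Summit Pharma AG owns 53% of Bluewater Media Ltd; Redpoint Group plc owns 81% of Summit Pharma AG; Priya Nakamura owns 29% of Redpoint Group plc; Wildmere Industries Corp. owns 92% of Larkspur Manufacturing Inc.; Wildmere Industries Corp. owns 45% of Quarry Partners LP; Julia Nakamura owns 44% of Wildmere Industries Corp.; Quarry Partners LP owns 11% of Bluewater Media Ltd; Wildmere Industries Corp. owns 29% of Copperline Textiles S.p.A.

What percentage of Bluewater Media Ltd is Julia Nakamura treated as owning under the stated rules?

By parent–child attribution (R1), Julia Nakamura is treated as owning Priya Nakamura's 29% interest in Redpoint Group plc.
Chain via Wildmere Industries Corp. → Quarry Partners LP (R2): 44% × 45% × 11% = 2.178% of Bluewater Media Ltd.
Chain via Redpoint Group plc → Summit Pharma AG (R2): 29% × 81% × 53% = 12.4497% of Bluewater Media Ltd.
Aggregating (R3): 2.178% + 12.4497% = 14.6277%.

14.6277%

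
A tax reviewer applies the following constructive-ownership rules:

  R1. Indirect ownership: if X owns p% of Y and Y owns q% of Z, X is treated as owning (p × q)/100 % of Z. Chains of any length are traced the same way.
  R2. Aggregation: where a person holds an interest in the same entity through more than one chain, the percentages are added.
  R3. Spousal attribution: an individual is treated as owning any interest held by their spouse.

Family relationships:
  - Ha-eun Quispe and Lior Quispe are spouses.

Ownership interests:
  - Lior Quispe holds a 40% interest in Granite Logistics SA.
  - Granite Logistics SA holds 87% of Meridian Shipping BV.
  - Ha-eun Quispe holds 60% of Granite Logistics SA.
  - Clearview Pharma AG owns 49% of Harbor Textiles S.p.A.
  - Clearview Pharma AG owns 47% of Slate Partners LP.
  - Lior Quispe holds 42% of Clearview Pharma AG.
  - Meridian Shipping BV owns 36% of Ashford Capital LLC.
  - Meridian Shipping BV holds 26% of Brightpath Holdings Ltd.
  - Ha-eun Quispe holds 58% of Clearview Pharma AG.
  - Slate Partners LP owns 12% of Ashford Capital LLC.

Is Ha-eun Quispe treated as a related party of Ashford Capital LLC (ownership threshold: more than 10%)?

By spousal attribution (R3), Ha-eun Quispe is treated as also owning Lior Quispe's interest in Clearview Pharma AG, giving 58% + 42% = 100%.
By spousal attribution (R3), Ha-eun Quispe is treated as also owning Lior Quispe's interest in Granite Logistics SA, giving 60% + 40% = 100%.
Chain via Clearview Pharma AG → Slate Partners LP (R1): 100% × 47% × 12% = 5.64% of Ashford Capital LLC.
Chain via Granite Logistics SA → Meridian Shipping BV (R1): 100% × 87% × 36% = 31.32% of Ashford Capital LLC.
Aggregating (R2): 5.64% + 31.32% = 36.96%.
36.96% exceeds the 10% threshold, so Ha-eun is a related party to Ashford Capital LLC.

Yes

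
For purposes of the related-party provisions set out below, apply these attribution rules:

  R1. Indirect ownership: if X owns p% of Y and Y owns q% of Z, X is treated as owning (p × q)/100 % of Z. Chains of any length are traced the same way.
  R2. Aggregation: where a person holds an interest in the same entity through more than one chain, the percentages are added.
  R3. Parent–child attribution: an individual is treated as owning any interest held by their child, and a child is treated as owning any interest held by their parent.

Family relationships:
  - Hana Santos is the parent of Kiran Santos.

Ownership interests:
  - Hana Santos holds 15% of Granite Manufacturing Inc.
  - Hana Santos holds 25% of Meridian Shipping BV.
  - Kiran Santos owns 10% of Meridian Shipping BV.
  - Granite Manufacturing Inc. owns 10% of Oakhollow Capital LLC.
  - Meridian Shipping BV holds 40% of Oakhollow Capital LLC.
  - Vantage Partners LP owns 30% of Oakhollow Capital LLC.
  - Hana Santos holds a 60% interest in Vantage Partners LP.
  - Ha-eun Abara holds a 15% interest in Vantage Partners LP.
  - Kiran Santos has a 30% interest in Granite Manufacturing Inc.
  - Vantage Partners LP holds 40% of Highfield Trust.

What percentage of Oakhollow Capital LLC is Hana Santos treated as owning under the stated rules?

By parent–child attribution (R3), Hana Santos is treated as also owning Kiran Santos's interest in Granite Manufacturing Inc, giving 15% + 30% = 45%.
By parent–child attribution (R3), Hana Santos is treated as also owning Kiran Santos's interest in Meridian Shipping BV, giving 25% + 10% = 35%.
Chain via Vantage Partners LP (R1): 60% × 30% = 18% of Oakhollow Capital LLC.
Chain via Granite Manufacturing Inc. (R1): 45% × 10% = 4.5% of Oakhollow Capital LLC.
Chain via Meridian Shipping BV (R1): 35% × 40% = 14% of Oakhollow Capital LLC.
Aggregating (R2): 18% + 4.5% + 14% = 36.5%.

36.5%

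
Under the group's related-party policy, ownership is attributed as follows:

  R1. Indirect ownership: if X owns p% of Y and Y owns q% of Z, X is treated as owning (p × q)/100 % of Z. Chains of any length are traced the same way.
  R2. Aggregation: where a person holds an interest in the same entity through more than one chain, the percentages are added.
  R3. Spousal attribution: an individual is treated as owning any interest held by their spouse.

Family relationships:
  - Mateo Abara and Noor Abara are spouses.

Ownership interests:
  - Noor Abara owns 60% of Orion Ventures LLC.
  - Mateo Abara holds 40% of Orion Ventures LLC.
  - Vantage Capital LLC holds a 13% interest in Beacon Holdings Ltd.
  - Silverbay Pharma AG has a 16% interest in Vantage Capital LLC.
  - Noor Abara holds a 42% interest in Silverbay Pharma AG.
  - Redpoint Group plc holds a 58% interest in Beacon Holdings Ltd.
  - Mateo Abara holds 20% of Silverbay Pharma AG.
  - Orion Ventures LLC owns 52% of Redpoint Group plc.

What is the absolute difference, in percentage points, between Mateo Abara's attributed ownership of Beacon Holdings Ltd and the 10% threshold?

21.4496

By spousal attribution (R3), Mateo Abara is treated as also owning Noor Abara's interest in Orion Ventures LLC, giving 40% + 60% = 100%.
By spousal attribution (R3), Mateo Abara is treated as also owning Noor Abara's interest in Silverbay Pharma AG, giving 20% + 42% = 62%.
Chain via Orion Ventures LLC → Redpoint Group plc (R1): 100% × 52% × 58% = 30.16% of Beacon Holdings Ltd.
Chain via Silverbay Pharma AG → Vantage Capital LLC (R1): 62% × 16% × 13% = 1.2896% of Beacon Holdings Ltd.
Aggregating (R2): 30.16% + 1.2896% = 31.4496%.
31.4496% exceeds the 10% threshold by 21.4496 percentage points.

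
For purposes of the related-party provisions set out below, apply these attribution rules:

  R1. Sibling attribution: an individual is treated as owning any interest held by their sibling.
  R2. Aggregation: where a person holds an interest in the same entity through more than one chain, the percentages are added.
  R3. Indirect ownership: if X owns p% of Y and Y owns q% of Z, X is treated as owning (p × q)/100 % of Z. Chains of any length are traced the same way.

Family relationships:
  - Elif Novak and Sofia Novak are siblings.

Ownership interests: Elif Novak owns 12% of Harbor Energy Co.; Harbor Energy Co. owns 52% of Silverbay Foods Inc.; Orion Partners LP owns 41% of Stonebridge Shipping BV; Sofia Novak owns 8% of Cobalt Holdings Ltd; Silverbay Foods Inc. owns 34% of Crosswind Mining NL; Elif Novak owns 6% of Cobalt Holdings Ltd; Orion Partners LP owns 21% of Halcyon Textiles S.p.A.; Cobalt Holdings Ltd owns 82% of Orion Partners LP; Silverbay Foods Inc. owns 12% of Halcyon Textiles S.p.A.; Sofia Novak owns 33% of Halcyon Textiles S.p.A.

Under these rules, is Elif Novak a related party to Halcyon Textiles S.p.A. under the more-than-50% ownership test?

No

By sibling attribution (R1), Elif Novak is treated as also owning Sofia Novak's interest in Cobalt Holdings Ltd, giving 6% + 8% = 14%.
By sibling attribution (R1), Elif Novak is treated as owning Sofia Novak's 33% interest in Halcyon Textiles S.p.A.
Chain via Harbor Energy Co. → Silverbay Foods Inc. (R3): 12% × 52% × 12% = 0.7488% of Halcyon Textiles S.p.A.
Chain via Cobalt Holdings Ltd → Orion Partners LP (R3): 14% × 82% × 21% = 2.4108% of Halcyon Textiles S.p.A.
Direct interest in Halcyon Textiles S.p.A: 33%.
Aggregating (R2): 0.7488% + 2.4108% + 33% = 36.1596%.
36.1596% does not exceed the 50% threshold, so Elif is not a related party to Halcyon Textiles S.p.A.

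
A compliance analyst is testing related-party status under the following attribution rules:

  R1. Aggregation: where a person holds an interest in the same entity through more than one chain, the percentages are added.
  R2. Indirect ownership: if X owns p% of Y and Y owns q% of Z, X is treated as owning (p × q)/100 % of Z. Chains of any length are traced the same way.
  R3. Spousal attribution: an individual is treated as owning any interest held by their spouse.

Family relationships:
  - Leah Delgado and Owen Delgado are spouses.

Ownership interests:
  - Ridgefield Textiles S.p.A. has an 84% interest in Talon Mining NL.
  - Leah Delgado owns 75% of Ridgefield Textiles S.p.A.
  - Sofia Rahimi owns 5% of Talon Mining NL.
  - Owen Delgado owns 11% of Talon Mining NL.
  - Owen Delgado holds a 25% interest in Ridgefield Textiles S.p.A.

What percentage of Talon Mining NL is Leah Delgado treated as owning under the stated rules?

95%

By spousal attribution (R3), Leah Delgado is treated as also owning Owen Delgado's interest in Ridgefield Textiles S.p.A, giving 75% + 25% = 100%.
By spousal attribution (R3), Leah Delgado is treated as owning Owen Delgado's 11% interest in Talon Mining NL.
Chain via Ridgefield Textiles S.p.A. (R2): 100% × 84% = 84% of Talon Mining NL.
Direct interest in Talon Mining NL: 11%.
Aggregating (R1): 84% + 11% = 95%.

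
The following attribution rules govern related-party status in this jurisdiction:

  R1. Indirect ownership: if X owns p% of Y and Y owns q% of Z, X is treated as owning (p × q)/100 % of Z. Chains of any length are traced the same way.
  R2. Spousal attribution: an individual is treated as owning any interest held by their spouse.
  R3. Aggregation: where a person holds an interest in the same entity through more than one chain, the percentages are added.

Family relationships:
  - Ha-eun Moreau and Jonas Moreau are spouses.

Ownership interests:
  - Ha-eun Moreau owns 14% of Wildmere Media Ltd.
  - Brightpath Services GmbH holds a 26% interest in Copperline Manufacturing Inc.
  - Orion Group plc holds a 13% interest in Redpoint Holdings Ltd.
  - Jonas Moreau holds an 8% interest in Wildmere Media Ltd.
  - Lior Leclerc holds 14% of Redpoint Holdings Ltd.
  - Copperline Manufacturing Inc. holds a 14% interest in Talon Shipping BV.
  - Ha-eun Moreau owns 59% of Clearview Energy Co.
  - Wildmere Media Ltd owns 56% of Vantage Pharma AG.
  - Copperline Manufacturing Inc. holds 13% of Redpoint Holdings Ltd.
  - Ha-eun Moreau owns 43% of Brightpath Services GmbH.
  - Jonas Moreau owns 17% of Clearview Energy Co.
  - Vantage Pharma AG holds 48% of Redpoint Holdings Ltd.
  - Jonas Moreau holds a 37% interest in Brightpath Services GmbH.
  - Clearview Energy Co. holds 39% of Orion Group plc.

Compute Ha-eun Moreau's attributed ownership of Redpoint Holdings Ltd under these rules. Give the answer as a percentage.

12.4708%

By spousal attribution (R2), Ha-eun Moreau is treated as also owning Jonas Moreau's interest in Brightpath Services GmbH, giving 43% + 37% = 80%.
By spousal attribution (R2), Ha-eun Moreau is treated as also owning Jonas Moreau's interest in Clearview Energy Co, giving 59% + 17% = 76%.
By spousal attribution (R2), Ha-eun Moreau is treated as also owning Jonas Moreau's interest in Wildmere Media Ltd, giving 14% + 8% = 22%.
Chain via Brightpath Services GmbH → Copperline Manufacturing Inc. (R1): 80% × 26% × 13% = 2.704% of Redpoint Holdings Ltd.
Chain via Clearview Energy Co. → Orion Group plc (R1): 76% × 39% × 13% = 3.8532% of Redpoint Holdings Ltd.
Chain via Wildmere Media Ltd → Vantage Pharma AG (R1): 22% × 56% × 48% = 5.9136% of Redpoint Holdings Ltd.
Aggregating (R3): 2.704% + 3.8532% + 5.9136% = 12.4708%.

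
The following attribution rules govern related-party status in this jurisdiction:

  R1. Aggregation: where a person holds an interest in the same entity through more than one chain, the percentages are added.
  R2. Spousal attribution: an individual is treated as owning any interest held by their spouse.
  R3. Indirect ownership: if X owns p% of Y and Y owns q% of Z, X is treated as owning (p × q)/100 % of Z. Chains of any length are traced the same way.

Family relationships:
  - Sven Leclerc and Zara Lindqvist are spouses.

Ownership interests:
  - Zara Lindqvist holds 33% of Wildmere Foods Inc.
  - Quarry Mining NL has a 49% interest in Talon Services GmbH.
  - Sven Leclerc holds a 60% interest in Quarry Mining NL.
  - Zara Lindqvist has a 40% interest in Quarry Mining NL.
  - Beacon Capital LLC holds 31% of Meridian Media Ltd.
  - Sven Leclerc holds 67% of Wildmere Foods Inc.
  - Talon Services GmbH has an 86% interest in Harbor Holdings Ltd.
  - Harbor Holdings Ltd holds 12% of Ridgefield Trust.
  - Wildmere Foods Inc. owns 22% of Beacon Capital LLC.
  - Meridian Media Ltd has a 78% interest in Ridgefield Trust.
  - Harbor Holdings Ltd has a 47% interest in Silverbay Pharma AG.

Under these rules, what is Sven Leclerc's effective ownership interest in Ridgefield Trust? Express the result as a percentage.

10.3764%

By spousal attribution (R2), Sven Leclerc is treated as also owning Zara Lindqvist's interest in Wildmere Foods Inc, giving 67% + 33% = 100%.
By spousal attribution (R2), Sven Leclerc is treated as also owning Zara Lindqvist's interest in Quarry Mining NL, giving 60% + 40% = 100%.
Chain via Wildmere Foods Inc. → Beacon Capital LLC → Meridian Media Ltd (R3): 100% × 22% × 31% × 78% = 5.3196% of Ridgefield Trust.
Chain via Quarry Mining NL → Talon Services GmbH → Harbor Holdings Ltd (R3): 100% × 49% × 86% × 12% = 5.0568% of Ridgefield Trust.
Aggregating (R1): 5.3196% + 5.0568% = 10.3764%.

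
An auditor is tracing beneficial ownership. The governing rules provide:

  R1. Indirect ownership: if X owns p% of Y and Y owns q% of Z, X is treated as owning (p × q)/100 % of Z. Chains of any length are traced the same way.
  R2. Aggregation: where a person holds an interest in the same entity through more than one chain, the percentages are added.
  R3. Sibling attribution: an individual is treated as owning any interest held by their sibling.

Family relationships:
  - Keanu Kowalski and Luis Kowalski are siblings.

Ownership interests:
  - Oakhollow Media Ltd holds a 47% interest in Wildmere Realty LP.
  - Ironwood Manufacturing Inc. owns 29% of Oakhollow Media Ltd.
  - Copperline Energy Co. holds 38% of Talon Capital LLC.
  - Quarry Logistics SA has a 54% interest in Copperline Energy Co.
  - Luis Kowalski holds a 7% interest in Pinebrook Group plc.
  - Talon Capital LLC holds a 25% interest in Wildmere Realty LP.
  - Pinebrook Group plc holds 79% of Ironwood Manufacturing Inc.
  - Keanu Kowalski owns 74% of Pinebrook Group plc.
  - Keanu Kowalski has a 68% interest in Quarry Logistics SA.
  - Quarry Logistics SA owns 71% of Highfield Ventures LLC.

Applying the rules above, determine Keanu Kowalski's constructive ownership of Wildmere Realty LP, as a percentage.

12.210237%

By sibling attribution (R3), Keanu Kowalski is treated as also owning Luis Kowalski's interest in Pinebrook Group plc, giving 74% + 7% = 81%.
Chain via Pinebrook Group plc → Ironwood Manufacturing Inc. → Oakhollow Media Ltd (R1): 81% × 79% × 29% × 47% = 8.721837% of Wildmere Realty LP.
Chain via Quarry Logistics SA → Copperline Energy Co. → Talon Capital LLC (R1): 68% × 54% × 38% × 25% = 3.4884% of Wildmere Realty LP.
Aggregating (R2): 8.721837% + 3.4884% = 12.210237%.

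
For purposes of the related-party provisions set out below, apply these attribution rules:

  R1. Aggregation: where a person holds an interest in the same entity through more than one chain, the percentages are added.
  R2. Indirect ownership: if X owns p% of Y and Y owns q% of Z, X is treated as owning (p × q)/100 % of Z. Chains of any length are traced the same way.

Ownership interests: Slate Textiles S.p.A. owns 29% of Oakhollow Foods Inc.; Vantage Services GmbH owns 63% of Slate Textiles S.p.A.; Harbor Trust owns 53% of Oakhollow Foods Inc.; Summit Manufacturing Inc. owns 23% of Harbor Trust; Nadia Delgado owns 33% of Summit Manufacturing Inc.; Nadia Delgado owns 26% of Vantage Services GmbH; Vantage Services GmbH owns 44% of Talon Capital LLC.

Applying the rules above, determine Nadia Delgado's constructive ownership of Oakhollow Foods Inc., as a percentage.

8.7729%

Chain via Vantage Services GmbH → Slate Textiles S.p.A. (R2): 26% × 63% × 29% = 4.7502% of Oakhollow Foods Inc.
Chain via Summit Manufacturing Inc. → Harbor Trust (R2): 33% × 23% × 53% = 4.0227% of Oakhollow Foods Inc.
Aggregating (R1): 4.7502% + 4.0227% = 8.7729%.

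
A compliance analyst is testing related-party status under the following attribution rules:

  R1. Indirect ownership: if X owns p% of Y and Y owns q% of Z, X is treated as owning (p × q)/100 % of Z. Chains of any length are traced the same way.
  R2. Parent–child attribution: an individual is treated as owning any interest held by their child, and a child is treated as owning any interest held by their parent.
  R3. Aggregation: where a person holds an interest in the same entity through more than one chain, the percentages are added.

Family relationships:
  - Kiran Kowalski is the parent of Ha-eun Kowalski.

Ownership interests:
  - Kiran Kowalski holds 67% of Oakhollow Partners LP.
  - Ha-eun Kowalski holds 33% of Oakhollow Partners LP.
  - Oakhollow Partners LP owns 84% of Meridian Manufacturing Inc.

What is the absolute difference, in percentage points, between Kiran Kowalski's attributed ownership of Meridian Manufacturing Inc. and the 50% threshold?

By parent–child attribution (R2), Kiran Kowalski is treated as also owning Ha-eun Kowalski's interest in Oakhollow Partners LP, giving 67% + 33% = 100%.
Chain via Oakhollow Partners LP (R1): 100% × 84% = 84% of Meridian Manufacturing Inc.
84% exceeds the 50% threshold by 34 percentage points.

34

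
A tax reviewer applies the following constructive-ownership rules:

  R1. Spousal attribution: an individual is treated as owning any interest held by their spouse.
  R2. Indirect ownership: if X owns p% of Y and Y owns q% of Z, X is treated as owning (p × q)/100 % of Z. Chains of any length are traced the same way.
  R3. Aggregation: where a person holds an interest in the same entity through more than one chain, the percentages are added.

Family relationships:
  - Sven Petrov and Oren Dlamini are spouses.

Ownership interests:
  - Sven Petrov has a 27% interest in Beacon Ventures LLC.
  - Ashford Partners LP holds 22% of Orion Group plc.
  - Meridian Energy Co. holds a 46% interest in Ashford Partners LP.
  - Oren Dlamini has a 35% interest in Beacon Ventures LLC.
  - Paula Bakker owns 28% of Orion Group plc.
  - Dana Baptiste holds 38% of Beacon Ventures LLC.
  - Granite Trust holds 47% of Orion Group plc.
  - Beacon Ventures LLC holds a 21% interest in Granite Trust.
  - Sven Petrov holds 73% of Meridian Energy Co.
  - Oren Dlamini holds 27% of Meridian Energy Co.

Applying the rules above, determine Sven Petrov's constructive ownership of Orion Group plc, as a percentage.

16.2394%

By spousal attribution (R1), Sven Petrov is treated as also owning Oren Dlamini's interest in Meridian Energy Co, giving 73% + 27% = 100%.
By spousal attribution (R1), Sven Petrov is treated as also owning Oren Dlamini's interest in Beacon Ventures LLC, giving 27% + 35% = 62%.
Chain via Meridian Energy Co. → Ashford Partners LP (R2): 100% × 46% × 22% = 10.12% of Orion Group plc.
Chain via Beacon Ventures LLC → Granite Trust (R2): 62% × 21% × 47% = 6.1194% of Orion Group plc.
Aggregating (R3): 10.12% + 6.1194% = 16.2394%.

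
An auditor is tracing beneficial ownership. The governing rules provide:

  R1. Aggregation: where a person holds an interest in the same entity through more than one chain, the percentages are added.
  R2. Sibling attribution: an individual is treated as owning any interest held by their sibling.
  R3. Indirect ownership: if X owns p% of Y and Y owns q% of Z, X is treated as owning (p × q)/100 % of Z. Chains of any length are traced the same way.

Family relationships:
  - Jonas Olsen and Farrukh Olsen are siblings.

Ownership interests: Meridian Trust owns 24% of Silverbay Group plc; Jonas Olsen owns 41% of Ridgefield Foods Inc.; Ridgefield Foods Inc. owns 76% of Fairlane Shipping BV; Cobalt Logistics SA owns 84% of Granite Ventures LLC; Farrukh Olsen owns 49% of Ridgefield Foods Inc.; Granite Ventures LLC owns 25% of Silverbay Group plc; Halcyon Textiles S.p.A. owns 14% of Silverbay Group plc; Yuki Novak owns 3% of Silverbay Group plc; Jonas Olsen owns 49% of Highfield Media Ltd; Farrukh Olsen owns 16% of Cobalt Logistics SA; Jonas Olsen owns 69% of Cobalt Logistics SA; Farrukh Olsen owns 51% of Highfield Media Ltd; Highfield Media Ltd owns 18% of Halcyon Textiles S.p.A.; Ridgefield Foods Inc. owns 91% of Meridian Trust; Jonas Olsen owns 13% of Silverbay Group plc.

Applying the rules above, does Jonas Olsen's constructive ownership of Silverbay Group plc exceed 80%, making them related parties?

No

By sibling attribution (R2), Jonas Olsen is treated as also owning Farrukh Olsen's interest in Highfield Media Ltd, giving 49% + 51% = 100%.
By sibling attribution (R2), Jonas Olsen is treated as also owning Farrukh Olsen's interest in Ridgefield Foods Inc, giving 41% + 49% = 90%.
By sibling attribution (R2), Jonas Olsen is treated as also owning Farrukh Olsen's interest in Cobalt Logistics SA, giving 69% + 16% = 85%.
Chain via Highfield Media Ltd → Halcyon Textiles S.p.A. (R3): 100% × 18% × 14% = 2.52% of Silverbay Group plc.
Chain via Ridgefield Foods Inc. → Meridian Trust (R3): 90% × 91% × 24% = 19.656% of Silverbay Group plc.
Chain via Cobalt Logistics SA → Granite Ventures LLC (R3): 85% × 84% × 25% = 17.85% of Silverbay Group plc.
Direct interest in Silverbay Group plc: 13%.
Aggregating (R1): 2.52% + 19.656% + 17.85% + 13% = 53.026%.
53.026% does not exceed the 80% threshold, so Jonas is not a related party to Silverbay Group plc.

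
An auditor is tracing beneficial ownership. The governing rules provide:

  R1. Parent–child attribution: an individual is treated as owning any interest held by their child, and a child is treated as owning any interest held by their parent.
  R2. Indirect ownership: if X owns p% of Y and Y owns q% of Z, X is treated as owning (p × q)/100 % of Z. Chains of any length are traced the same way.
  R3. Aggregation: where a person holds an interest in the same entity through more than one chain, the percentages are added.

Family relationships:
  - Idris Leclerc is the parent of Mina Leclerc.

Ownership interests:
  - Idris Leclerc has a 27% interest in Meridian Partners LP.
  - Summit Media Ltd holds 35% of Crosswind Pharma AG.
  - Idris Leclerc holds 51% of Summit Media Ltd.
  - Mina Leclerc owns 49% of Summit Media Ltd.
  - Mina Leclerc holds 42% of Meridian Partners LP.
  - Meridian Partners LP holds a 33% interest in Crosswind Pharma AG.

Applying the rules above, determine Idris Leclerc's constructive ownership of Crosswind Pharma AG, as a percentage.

57.77%

By parent–child attribution (R1), Idris Leclerc is treated as also owning Mina Leclerc's interest in Meridian Partners LP, giving 27% + 42% = 69%.
By parent–child attribution (R1), Idris Leclerc is treated as also owning Mina Leclerc's interest in Summit Media Ltd, giving 51% + 49% = 100%.
Chain via Meridian Partners LP (R2): 69% × 33% = 22.77% of Crosswind Pharma AG.
Chain via Summit Media Ltd (R2): 100% × 35% = 35% of Crosswind Pharma AG.
Aggregating (R3): 22.77% + 35% = 57.77%.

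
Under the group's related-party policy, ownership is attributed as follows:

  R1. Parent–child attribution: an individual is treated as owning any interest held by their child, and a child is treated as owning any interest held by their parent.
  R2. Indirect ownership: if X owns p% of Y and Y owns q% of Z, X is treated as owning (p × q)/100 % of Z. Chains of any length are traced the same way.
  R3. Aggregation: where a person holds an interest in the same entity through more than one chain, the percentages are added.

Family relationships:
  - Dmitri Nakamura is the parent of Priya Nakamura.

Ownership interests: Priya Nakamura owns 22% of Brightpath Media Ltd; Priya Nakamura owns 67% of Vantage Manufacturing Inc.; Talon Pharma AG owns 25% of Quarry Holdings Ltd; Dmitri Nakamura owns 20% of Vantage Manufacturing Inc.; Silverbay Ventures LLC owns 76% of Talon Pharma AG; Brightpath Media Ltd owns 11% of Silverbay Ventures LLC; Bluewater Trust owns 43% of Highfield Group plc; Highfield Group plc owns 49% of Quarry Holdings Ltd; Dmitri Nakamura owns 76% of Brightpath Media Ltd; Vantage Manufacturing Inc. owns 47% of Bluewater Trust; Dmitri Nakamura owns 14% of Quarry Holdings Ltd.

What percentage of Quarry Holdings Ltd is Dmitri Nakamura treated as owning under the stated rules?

By parent–child attribution (R1), Dmitri Nakamura is treated as also owning Priya Nakamura's interest in Brightpath Media Ltd, giving 76% + 22% = 98%.
By parent–child attribution (R1), Dmitri Nakamura is treated as also owning Priya Nakamura's interest in Vantage Manufacturing Inc, giving 20% + 67% = 87%.
Chain via Brightpath Media Ltd → Silverbay Ventures LLC → Talon Pharma AG (R2): 98% × 11% × 76% × 25% = 2.0482% of Quarry Holdings Ltd.
Chain via Vantage Manufacturing Inc. → Bluewater Trust → Highfield Group plc (R2): 87% × 47% × 43% × 49% = 8.615523% of Quarry Holdings Ltd.
Direct interest in Quarry Holdings Ltd: 14%.
Aggregating (R3): 2.0482% + 8.615523% + 14% = 24.663723%.

24.663723%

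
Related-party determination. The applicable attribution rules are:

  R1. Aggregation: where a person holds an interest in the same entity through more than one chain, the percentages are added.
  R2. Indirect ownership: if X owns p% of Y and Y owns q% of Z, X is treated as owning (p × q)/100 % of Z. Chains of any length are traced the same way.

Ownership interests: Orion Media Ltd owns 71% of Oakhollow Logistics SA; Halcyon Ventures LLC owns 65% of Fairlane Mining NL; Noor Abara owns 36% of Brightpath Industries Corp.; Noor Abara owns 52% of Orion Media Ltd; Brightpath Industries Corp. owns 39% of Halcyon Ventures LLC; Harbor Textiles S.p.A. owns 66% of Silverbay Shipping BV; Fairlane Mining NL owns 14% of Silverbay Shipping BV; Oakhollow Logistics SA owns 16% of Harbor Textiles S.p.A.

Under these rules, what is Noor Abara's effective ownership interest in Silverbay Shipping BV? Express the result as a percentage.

5.176392%

Chain via Brightpath Industries Corp. → Halcyon Ventures LLC → Fairlane Mining NL (R2): 36% × 39% × 65% × 14% = 1.27764% of Silverbay Shipping BV.
Chain via Orion Media Ltd → Oakhollow Logistics SA → Harbor Textiles S.p.A. (R2): 52% × 71% × 16% × 66% = 3.898752% of Silverbay Shipping BV.
Aggregating (R1): 1.27764% + 3.898752% = 5.176392%.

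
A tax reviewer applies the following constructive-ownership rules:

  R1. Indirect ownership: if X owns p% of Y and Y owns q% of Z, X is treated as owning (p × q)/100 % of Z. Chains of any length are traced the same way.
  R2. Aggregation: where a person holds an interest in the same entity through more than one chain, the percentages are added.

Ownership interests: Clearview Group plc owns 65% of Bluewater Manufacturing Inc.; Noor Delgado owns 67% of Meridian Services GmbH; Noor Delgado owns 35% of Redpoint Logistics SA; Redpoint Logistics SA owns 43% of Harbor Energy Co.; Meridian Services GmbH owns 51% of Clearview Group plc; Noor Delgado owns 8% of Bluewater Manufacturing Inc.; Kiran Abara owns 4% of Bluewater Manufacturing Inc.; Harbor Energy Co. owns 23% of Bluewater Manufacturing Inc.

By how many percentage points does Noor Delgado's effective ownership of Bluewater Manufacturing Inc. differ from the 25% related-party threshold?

Chain via Redpoint Logistics SA → Harbor Energy Co. (R1): 35% × 43% × 23% = 3.4615% of Bluewater Manufacturing Inc.
Chain via Meridian Services GmbH → Clearview Group plc (R1): 67% × 51% × 65% = 22.2105% of Bluewater Manufacturing Inc.
Direct interest in Bluewater Manufacturing Inc: 8%.
Aggregating (R2): 3.4615% + 22.2105% + 8% = 33.672%.
33.672% exceeds the 25% threshold by 8.672 percentage points.

8.672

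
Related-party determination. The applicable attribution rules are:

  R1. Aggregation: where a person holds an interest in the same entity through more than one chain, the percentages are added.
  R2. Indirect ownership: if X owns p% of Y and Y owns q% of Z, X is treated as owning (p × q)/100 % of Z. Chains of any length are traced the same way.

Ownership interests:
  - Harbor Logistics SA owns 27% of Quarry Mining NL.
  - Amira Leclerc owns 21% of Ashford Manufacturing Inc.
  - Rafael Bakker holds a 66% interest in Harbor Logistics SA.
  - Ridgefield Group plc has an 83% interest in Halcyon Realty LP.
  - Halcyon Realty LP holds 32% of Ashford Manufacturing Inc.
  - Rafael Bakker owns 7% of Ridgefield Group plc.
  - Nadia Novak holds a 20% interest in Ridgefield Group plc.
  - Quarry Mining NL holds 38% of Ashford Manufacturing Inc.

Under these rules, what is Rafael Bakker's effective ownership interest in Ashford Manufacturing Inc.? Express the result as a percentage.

8.6308%

Chain via Ridgefield Group plc → Halcyon Realty LP (R2): 7% × 83% × 32% = 1.8592% of Ashford Manufacturing Inc.
Chain via Harbor Logistics SA → Quarry Mining NL (R2): 66% × 27% × 38% = 6.7716% of Ashford Manufacturing Inc.
Aggregating (R1): 1.8592% + 6.7716% = 8.6308%.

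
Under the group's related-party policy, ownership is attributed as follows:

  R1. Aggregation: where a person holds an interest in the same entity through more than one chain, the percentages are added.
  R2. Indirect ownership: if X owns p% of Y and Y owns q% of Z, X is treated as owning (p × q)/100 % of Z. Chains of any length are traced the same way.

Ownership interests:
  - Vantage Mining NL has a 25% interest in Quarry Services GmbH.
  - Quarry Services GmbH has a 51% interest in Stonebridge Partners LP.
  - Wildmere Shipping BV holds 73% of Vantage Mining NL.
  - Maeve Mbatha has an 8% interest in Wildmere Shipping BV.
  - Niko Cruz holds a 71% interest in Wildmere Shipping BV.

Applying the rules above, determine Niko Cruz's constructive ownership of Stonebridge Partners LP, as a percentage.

6.608325%

Chain via Wildmere Shipping BV → Vantage Mining NL → Quarry Services GmbH (R2): 71% × 73% × 25% × 51% = 6.608325% of Stonebridge Partners LP.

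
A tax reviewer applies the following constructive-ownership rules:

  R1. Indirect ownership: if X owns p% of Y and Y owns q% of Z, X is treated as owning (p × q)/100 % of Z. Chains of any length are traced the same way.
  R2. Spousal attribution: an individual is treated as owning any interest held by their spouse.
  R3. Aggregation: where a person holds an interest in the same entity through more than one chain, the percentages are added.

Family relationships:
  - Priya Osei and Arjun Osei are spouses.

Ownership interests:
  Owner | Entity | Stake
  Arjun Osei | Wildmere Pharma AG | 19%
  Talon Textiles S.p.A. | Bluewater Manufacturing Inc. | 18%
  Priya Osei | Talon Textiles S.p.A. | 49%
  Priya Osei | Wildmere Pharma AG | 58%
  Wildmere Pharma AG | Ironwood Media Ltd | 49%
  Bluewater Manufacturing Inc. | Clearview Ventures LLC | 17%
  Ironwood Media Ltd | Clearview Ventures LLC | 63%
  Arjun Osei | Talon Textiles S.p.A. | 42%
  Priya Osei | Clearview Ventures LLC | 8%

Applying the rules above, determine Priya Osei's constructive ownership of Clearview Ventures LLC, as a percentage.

34.5545%

By spousal attribution (R2), Priya Osei is treated as also owning Arjun Osei's interest in Wildmere Pharma AG, giving 58% + 19% = 77%.
By spousal attribution (R2), Priya Osei is treated as also owning Arjun Osei's interest in Talon Textiles S.p.A, giving 49% + 42% = 91%.
Chain via Wildmere Pharma AG → Ironwood Media Ltd (R1): 77% × 49% × 63% = 23.7699% of Clearview Ventures LLC.
Chain via Talon Textiles S.p.A. → Bluewater Manufacturing Inc. (R1): 91% × 18% × 17% = 2.7846% of Clearview Ventures LLC.
Direct interest in Clearview Ventures LLC: 8%.
Aggregating (R3): 23.7699% + 2.7846% + 8% = 34.5545%.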